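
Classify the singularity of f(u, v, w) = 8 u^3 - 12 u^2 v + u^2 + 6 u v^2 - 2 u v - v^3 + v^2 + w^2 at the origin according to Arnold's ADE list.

A2

The Hessian of f at 0 is [[2, -2, 0], [-2, 2, 0], [0, 0, 2]] with rank 2, so corank 1. A Groebner basis of the Jacobian ideal J(f) in C{u,v,w} is {v^2, u - v, w}; counting standard monomials gives mu = 2. Corank 1: A-series; mu = 2 gives A_2.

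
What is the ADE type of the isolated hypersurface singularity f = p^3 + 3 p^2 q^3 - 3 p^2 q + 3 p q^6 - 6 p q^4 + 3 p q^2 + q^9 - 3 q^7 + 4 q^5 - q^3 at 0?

The Hessian of f at 0 has rank 0. Corank 2; j^3 = (p - q)^3 is a perfect cube, so E-series; the 5-jet and mu = 8 give E_8.

E8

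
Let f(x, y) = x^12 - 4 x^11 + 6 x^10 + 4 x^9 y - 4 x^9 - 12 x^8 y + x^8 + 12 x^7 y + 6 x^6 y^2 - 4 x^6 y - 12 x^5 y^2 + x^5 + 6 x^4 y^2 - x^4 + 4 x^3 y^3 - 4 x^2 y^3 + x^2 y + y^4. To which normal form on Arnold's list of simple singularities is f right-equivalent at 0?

The Hessian of f at 0 has rank 0. Corank 2; j^3 = x^2*y has shape L^2 M (L != M), so D-series; mu = 5 gives D_5.

D5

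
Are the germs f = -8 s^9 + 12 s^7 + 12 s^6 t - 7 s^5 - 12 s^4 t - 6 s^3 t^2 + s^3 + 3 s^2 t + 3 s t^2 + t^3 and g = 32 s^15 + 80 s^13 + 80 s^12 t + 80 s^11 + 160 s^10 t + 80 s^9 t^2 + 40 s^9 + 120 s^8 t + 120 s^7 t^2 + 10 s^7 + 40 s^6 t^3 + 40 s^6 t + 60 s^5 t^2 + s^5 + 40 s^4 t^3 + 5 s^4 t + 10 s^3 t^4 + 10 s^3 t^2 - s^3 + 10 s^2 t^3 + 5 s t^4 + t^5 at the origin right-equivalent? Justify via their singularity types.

Yes.

The Hessian of f at 0 has rank 0. Corank 2; j^3 = (s + t)^3 is a perfect cube, so E-series; the 5-jet and mu = 8 give E_8. The Hessian of g at 0 has rank 0. Corank 2; j^3 = -s^3 is a perfect cube, so E-series; the 5-jet and mu = 8 give E_8. Both have type E_8, hence right-equivalent.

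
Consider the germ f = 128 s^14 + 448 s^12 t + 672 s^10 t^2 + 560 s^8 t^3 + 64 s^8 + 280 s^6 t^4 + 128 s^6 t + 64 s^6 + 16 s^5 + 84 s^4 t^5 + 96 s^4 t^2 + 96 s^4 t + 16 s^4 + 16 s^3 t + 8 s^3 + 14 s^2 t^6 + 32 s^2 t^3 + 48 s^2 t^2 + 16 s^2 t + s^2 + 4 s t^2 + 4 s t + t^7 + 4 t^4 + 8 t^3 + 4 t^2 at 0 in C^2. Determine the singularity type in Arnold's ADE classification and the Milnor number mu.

The Hessian of f at 0 has rank 1. Corank 1: A-series; mu = 6 gives A_6.

Type A6, Milnor number mu = 6.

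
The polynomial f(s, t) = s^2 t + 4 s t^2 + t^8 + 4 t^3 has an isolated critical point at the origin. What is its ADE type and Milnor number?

The Hessian of f at 0 is [[0, 0], [0, 0]] with rank 0, so corank 2. A Groebner basis of the Jacobian ideal J(f) in C{s,t} is {s^2/8 + t^7 - t^2/2, s^3 + 8*t^3, s*t + 2*t^2}; counting standard monomials gives mu = 9. Corank 2; j^3 = t*(s + 2*t)^2 has shape L^2 M (L != M), so D-series; mu = 9 gives D_9.

Type D9, Milnor number mu = 9.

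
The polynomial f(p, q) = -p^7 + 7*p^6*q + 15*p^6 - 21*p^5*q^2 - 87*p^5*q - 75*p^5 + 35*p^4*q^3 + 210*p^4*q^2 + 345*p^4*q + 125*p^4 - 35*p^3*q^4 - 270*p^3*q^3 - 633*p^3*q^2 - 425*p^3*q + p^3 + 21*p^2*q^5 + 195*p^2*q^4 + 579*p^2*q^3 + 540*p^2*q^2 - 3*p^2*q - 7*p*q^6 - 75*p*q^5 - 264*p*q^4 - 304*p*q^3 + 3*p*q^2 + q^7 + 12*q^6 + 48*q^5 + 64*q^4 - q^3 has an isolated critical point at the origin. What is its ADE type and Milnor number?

Type E_7, Milnor number mu = 7.

The Hessian of f at 0 has rank 0. Corank 2; j^3 = (p - q)^3 is a perfect cube, so E-series; the 4-jet and mu = 7 give E_7.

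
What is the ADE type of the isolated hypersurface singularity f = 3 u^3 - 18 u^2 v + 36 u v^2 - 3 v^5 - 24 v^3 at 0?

The Hessian of f at 0 is [[0, 0], [0, 0]] with rank 0, so corank 2. A Groebner basis of the Jacobian ideal J(f) in C{u,v} is {v^4, u^2 - 4*u*v + 4*v^2}; counting standard monomials gives mu = 8. Corank 2; j^3 = 3*(u - 2*v)^3 is a perfect cube, so E-series; the 5-jet and mu = 8 give E_8.

E8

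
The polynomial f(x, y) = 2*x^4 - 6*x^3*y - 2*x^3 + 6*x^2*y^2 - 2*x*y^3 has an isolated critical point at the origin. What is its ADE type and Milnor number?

Type E7, Milnor number mu = 7.

The Hessian of f at 0 has rank 0. Corank 2; j^3 = -2*x^3 is a perfect cube, so E-series; the 4-jet and mu = 7 give E_7.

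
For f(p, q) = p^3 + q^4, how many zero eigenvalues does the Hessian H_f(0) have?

Hessian at 0 has rank 0.

2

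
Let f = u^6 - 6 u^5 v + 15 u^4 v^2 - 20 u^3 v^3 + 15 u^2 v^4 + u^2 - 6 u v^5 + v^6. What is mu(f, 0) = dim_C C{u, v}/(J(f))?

5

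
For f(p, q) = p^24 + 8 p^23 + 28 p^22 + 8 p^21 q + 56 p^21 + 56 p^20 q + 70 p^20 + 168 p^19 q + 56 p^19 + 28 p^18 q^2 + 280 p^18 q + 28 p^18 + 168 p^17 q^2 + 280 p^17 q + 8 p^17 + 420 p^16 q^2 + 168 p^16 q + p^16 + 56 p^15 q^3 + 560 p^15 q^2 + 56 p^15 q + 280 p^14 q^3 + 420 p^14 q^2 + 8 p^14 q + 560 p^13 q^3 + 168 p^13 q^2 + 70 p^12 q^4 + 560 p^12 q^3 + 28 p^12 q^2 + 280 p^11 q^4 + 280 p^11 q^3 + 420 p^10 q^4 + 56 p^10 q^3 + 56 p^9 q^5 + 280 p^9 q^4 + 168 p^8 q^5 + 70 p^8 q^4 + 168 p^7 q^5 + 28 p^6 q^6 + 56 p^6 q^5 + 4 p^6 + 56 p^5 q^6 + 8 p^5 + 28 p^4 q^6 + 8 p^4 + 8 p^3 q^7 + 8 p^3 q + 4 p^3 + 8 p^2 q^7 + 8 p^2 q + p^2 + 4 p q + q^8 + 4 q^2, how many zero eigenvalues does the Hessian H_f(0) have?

1

The Hessian at 0 is [[2, 4], [4, 8]] of rank 1; hence corank 1.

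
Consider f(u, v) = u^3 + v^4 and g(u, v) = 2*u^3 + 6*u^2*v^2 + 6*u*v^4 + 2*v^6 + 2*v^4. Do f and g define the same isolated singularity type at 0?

The Hessian of f at 0 is [[0, 0], [0, 0]] with rank 0, so corank 2. A Groebner basis of the Jacobian ideal J(f) in C{u,v} is {v^3, u^2}; counting standard monomials gives mu = 6. Corank 2; j^3 = u^3 is a perfect cube, so E-series; the 4-jet and mu = 6 give E_6. The Hessian of g at 0 is [[0, 0], [0, 0]] with rank 0, so corank 2. A Groebner basis of the Jacobian ideal J(g) in C{u,v} is {u^3, u^2*v, u^2/2 + u*v^2, v^3}; counting standard monomials gives mu = 6. Corank 2; j^3 = 2*u^3 is a perfect cube, so E-series; the 4-jet and mu = 6 give E_6. Both have type E_6, hence right-equivalent.

Yes.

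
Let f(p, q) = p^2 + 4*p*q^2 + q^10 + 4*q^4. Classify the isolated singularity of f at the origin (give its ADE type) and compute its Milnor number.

Type A9, Milnor number mu = 9.

The Hessian of f at 0 has rank 1. Corank 1: A-series; mu = 9 gives A_9.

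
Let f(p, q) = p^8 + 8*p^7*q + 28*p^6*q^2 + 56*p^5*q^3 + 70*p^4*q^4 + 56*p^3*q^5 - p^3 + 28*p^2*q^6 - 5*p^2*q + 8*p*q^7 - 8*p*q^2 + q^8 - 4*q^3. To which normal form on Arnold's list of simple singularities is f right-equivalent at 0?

D_9

The Hessian of f at 0 has rank 0. Corank 2; j^3 = -(p + q)*(p + 2*q)^2 has shape L^2 M (L != M), so D-series; mu = 9 gives D_9.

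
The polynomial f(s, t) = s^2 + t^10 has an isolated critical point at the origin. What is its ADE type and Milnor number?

Type A_{9}, Milnor number mu = 9.

The Hessian of f at 0 is [[2, 0], [0, 0]] with rank 1, so corank 1. A Groebner basis of the Jacobian ideal J(f) in C{s,t} is {t^9, s}; counting standard monomials gives mu = 9. Corank 1: A-series; mu = 9 gives A_9.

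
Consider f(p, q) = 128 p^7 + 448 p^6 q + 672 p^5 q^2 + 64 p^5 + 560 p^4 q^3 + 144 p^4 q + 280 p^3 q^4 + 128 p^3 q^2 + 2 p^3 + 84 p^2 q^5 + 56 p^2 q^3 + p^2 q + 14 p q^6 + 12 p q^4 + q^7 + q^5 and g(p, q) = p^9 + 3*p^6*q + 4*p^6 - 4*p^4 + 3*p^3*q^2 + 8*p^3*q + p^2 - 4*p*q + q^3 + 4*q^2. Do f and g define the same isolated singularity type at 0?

No.

The Hessian of f at 0 has rank 0. Corank 2; j^3 = p^2*(2*p + q) has shape L^2 M (L != M), so D-series; mu = 6 gives D_6. The Hessian of g at 0 has rank 1. Corank 1: A-series; mu = 2 gives A_2. f is D_6 but g is A_2, hence not right-equivalent.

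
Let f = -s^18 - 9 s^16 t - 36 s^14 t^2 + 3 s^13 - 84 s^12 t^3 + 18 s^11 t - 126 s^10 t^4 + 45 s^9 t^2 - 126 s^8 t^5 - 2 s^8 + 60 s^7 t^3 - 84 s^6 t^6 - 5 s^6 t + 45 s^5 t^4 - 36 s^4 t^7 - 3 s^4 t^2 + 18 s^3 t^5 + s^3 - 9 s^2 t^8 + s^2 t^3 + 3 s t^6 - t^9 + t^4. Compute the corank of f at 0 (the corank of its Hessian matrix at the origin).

2

Hessian at 0 has rank 0.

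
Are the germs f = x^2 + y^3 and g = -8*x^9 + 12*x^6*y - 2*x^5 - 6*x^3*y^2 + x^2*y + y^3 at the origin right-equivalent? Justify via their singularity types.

No.

The Hessian of f at 0 is [[2, 0], [0, 0]] with rank 1, so corank 1. A Groebner basis of the Jacobian ideal J(f) in C{x,y} is {y^2, x}; counting standard monomials gives mu = 2. Corank 1: A-series; mu = 2 gives A_2. The Hessian of g at 0 is [[0, 0], [0, 0]] with rank 0, so corank 2. A Groebner basis of the Jacobian ideal J(g) in C{x,y} is {y^3, x^2 + 3*y^2, x*y}; counting standard monomials gives mu = 4. Corank 2; j^3 = y*(x^2 + y^2) splits into three distinct lines over C (the quadratic factor has nonzero discriminant), so D_4. f is A_2 but g is D_4, hence not right-equivalent.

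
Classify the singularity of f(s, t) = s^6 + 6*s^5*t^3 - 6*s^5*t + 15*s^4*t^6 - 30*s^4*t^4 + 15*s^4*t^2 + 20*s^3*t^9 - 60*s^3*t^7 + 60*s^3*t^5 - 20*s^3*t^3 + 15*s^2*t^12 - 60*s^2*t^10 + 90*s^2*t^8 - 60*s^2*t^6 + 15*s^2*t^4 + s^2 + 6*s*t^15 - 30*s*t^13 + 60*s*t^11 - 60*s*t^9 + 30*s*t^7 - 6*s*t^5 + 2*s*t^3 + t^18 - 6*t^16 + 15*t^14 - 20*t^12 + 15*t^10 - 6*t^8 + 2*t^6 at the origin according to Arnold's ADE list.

The Hessian of f at 0 is [[2, 0], [0, 0]] with rank 1, so corank 1. A Groebner basis of the Jacobian ideal J(f) in C{s,t} is {s*t^2, s + t^3, s^2}; counting standard monomials gives mu = 5. Corank 1: A-series; mu = 5 gives A_5.

A_5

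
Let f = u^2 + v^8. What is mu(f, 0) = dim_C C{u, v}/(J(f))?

7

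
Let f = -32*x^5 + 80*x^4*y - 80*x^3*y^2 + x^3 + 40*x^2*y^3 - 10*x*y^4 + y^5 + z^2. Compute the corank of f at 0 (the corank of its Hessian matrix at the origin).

2

Hessian at 0 has rank 1.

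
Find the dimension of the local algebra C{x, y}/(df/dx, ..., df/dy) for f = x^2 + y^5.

4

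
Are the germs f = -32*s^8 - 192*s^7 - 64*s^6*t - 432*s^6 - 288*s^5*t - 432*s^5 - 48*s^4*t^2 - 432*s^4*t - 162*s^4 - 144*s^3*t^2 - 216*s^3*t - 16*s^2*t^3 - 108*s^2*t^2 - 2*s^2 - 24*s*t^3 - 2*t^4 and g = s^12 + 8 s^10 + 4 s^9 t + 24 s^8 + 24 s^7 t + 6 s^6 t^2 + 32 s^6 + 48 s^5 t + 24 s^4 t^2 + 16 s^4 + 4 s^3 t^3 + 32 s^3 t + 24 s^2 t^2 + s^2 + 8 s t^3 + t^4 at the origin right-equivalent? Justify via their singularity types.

The Hessian of f at 0 is [[-4, 0], [0, 0]] with rank 1, so corank 1. A Groebner basis of the Jacobian ideal J(f) in C{s,t} is {t^3, s}; counting standard monomials gives mu = 3. Corank 1: A-series; mu = 3 gives A_3. The Hessian of g at 0 is [[2, 0], [0, 0]] with rank 1, so corank 1. A Groebner basis of the Jacobian ideal J(g) in C{s,t} is {t^3, s}; counting standard monomials gives mu = 3. Corank 1: A-series; mu = 3 gives A_3. Both have type A_3, hence right-equivalent.

Yes.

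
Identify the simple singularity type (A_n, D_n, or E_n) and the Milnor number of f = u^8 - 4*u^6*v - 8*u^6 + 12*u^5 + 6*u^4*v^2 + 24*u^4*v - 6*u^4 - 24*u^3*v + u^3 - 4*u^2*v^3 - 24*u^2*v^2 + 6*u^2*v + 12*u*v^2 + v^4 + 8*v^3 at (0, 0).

Type E_6, Milnor number mu = 6.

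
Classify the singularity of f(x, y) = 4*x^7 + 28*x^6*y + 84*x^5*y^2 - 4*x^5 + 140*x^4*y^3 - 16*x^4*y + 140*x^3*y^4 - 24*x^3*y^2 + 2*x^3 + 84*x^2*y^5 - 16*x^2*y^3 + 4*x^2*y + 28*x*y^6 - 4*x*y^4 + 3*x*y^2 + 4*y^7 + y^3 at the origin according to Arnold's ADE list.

D_4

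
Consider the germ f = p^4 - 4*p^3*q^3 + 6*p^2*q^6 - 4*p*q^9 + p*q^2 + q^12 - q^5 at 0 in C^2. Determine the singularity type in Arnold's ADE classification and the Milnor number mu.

Type D_{5}, Milnor number mu = 5.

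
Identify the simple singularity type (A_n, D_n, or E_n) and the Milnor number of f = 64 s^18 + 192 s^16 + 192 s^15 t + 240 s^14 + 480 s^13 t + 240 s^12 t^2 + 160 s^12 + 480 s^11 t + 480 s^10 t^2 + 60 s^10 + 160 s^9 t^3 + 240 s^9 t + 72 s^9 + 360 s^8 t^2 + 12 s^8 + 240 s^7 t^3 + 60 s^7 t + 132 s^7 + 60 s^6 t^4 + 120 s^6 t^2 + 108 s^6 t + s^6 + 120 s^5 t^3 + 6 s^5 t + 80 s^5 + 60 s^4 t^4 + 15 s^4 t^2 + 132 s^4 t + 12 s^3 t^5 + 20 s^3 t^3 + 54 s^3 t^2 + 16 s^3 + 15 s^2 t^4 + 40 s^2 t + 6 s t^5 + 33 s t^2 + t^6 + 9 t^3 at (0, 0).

Type D_7, Milnor number mu = 7.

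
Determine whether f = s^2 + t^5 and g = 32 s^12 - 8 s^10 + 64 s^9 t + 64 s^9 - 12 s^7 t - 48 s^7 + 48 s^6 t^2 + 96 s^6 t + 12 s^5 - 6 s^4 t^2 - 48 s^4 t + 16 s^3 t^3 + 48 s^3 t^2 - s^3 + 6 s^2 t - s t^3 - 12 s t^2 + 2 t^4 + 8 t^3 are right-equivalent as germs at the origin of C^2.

No.

The Hessian of f at 0 has rank 1. Corank 1: A-series; mu = 4 gives A_4. The Hessian of g at 0 has rank 0. Corank 2; j^3 = -(s - 2*t)^3 is a perfect cube, so E-series; the 4-jet and mu = 7 give E_7. f is A_4 but g is E_7, hence not right-equivalent.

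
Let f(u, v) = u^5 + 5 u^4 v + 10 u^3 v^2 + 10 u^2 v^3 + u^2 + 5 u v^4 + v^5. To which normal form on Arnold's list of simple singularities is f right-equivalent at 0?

The Hessian of f at 0 is [[2, 0], [0, 0]] with rank 1, so corank 1. A Groebner basis of the Jacobian ideal J(f) in C{u,v} is {v^4, u}; counting standard monomials gives mu = 4. Corank 1: A-series; mu = 4 gives A_4.

A_{4}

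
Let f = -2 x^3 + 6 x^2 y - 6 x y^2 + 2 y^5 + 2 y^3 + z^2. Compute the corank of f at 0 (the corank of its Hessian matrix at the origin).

2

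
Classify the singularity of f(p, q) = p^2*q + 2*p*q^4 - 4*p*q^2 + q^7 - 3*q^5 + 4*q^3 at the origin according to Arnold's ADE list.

The Hessian of f at 0 is [[0, 0], [0, 0]] with rank 0, so corank 2. A Groebner basis of the Jacobian ideal J(f) in C{p,q} is {p*q + q^4 - 2*q^2, p*q^2 - 2*q^3, p^2 - 9*p*q + 14*q^2}; counting standard monomials gives mu = 6. Corank 2; j^3 = q*(p - 2*q)^2 has shape L^2 M (L != M), so D-series; mu = 6 gives D_6.

D_{6}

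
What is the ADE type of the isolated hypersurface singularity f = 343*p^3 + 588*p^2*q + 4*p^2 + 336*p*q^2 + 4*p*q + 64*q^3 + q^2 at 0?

A_{2}

The Hessian of f at 0 has rank 1. Corank 1: A-series; mu = 2 gives A_2.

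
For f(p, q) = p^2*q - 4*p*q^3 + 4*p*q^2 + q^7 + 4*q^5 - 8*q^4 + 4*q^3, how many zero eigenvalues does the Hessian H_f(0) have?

2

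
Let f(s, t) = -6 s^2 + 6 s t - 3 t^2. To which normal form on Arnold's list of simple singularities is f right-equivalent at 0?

A_{1}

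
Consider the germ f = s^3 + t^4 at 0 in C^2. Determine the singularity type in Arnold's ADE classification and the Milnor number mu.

Type E_{6}, Milnor number mu = 6.

The Hessian of f at 0 has rank 0. Corank 2; j^3 = s^3 is a perfect cube, so E-series; the 4-jet and mu = 6 give E_6.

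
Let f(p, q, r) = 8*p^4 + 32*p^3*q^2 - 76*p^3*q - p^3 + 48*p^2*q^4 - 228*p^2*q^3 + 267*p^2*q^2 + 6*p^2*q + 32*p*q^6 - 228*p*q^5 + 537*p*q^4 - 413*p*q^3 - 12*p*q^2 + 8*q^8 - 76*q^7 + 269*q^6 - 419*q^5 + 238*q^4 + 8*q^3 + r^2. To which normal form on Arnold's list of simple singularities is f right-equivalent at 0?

The Hessian of f at 0 has rank 1. Corank 2; j^3 = -(p - 2*q)^3 is a perfect cube, so E-series; the 4-jet and mu = 7 give E_7.

E7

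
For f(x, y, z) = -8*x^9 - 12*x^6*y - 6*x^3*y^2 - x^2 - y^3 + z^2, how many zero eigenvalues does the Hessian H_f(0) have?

The Hessian at 0 is [[-2, 0, 0], [0, 0, 0], [0, 0, 2]] of rank 2; hence corank 1.

1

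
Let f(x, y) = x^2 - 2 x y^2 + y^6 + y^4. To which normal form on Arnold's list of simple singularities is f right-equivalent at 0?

The Hessian of f at 0 has rank 1. Corank 1: A-series; mu = 5 gives A_5.

A_5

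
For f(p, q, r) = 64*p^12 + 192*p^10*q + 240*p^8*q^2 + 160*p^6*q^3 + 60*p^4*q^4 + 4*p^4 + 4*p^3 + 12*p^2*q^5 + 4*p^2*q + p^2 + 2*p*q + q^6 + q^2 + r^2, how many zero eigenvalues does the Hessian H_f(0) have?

The Hessian at 0 is [[2, 2, 0], [2, 2, 0], [0, 0, 2]] of rank 2; hence corank 1.

1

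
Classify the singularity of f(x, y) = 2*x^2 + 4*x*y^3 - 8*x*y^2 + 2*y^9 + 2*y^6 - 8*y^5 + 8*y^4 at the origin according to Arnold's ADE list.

A_{8}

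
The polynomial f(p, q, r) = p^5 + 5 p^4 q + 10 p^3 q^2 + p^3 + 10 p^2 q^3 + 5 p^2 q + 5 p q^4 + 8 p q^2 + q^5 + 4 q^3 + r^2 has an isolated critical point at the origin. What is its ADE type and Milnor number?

Type D_{6}, Milnor number mu = 6.

The Hessian of f at 0 is [[0, 0, 0], [0, 0, 0], [0, 0, 2]] with rank 1, so corank 2. A Groebner basis of the Jacobian ideal J(f) in C{p,q,r} is {p*q/5 + q^4 + 2*q^2/5, p*q^2 + 2*q^3, p^2 + 3*p*q + 2*q^2, r}; counting standard monomials gives mu = 6. Corank 2; j^3 = (p + q)*(p + 2*q)^2 has shape L^2 M (L != M), so D-series; mu = 6 gives D_6.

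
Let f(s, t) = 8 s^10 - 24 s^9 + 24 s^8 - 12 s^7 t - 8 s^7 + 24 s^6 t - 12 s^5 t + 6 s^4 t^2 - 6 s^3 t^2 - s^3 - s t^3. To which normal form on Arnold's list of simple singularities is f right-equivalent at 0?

The Hessian of f at 0 is [[0, 0], [0, 0]] with rank 0, so corank 2. A Groebner basis of the Jacobian ideal J(f) in C{s,t} is {s^3, s*t^2, 3*s^2 + t^3}; counting standard monomials gives mu = 7. Corank 2; j^3 = -s^3 is a perfect cube, so E-series; the 4-jet and mu = 7 give E_7.

E_7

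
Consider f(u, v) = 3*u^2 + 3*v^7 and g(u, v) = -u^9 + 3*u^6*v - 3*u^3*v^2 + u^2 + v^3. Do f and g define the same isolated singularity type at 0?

No.

The Hessian of f at 0 has rank 1. Corank 1: A-series; mu = 6 gives A_6. The Hessian of g at 0 has rank 1. Corank 1: A-series; mu = 2 gives A_2. f is A_6 but g is A_2, hence not right-equivalent.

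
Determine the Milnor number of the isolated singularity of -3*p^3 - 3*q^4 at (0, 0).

The Hessian of f at 0 is [[0, 0], [0, 0]] with rank 0, so corank 2. A Groebner basis of the Jacobian ideal J(f) in C{p,q} is {q^3, p^2}; counting standard monomials gives mu = 6. Corank 2; j^3 = -3*p^3 is a perfect cube, so E-series; the 4-jet and mu = 6 give E_6.

6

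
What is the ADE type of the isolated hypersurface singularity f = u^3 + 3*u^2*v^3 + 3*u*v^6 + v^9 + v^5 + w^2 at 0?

The Hessian of f at 0 is [[0, 0, 0], [0, 0, 0], [0, 0, 2]] with rank 1, so corank 2. A Groebner basis of the Jacobian ideal J(f) in C{u,v,w} is {u^2/2 + u*v^3, v^4, u^3, u^2*v, w}; counting standard monomials gives mu = 8. Corank 2; j^3 = u^3 is a perfect cube, so E-series; the 5-jet and mu = 8 give E_8.

E_8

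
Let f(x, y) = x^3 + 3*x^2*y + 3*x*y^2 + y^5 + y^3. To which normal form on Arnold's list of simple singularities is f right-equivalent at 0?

E_8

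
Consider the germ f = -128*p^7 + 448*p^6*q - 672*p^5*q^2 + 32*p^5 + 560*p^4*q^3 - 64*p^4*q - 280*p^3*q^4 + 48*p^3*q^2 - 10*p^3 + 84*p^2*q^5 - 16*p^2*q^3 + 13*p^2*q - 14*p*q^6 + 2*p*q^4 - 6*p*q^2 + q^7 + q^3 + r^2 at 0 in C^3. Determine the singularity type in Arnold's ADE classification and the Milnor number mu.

Type D_4, Milnor number mu = 4.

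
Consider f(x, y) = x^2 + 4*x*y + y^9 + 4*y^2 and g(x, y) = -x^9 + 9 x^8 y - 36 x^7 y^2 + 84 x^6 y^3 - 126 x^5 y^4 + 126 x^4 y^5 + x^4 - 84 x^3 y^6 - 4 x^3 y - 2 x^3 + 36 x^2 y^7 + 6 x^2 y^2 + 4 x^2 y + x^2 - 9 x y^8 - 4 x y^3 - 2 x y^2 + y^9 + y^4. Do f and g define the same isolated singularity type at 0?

The Hessian of f at 0 has rank 1. Corank 1: A-series; mu = 8 gives A_8. The Hessian of g at 0 has rank 1. Corank 1: A-series; mu = 8 gives A_8. Both have type A_8, hence right-equivalent.

Yes.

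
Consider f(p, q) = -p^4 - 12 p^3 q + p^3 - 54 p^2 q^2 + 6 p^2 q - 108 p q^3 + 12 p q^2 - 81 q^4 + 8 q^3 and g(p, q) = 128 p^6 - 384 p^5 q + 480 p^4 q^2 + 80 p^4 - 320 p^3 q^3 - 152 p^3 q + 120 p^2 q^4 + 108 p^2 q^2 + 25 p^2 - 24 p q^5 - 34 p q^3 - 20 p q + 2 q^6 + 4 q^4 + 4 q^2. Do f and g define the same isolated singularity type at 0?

The Hessian of f at 0 has rank 0. Corank 2; j^3 = (p + 2*q)^3 is a perfect cube, so E-series; the 4-jet and mu = 6 give E_6. The Hessian of g at 0 has rank 1. Corank 1: A-series; mu = 5 gives A_5. f is E_6 but g is A_5, hence not right-equivalent.

No.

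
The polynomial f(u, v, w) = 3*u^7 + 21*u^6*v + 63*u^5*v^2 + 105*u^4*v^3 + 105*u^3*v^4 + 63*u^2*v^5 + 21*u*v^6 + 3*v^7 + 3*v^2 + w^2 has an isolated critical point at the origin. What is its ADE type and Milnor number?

Type A_{6}, Milnor number mu = 6.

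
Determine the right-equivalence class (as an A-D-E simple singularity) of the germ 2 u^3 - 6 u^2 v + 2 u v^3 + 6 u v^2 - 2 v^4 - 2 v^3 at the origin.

E7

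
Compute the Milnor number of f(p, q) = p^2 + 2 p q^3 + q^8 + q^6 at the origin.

7

The Hessian of f at 0 is [[2, 0], [0, 0]] with rank 1, so corank 1. A Groebner basis of the Jacobian ideal J(f) in C{p,q} is {p^3, p^2*q, p + q^3}; counting standard monomials gives mu = 7. Corank 1: A-series; mu = 7 gives A_7.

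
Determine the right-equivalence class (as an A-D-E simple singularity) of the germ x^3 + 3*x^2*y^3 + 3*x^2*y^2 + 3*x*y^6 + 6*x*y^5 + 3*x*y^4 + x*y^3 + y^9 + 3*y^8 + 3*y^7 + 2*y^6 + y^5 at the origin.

E_7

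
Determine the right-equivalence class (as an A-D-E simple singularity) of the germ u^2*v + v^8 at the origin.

D_9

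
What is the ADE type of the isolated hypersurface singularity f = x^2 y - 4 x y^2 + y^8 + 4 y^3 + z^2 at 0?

The Hessian of f at 0 has rank 1. Corank 2; j^3 = y*(x - 2*y)^2 has shape L^2 M (L != M), so D-series; mu = 9 gives D_9.

D_9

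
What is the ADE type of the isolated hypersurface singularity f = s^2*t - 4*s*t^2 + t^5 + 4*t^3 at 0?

D6

The Hessian of f at 0 is [[0, 0], [0, 0]] with rank 0, so corank 2. A Groebner basis of the Jacobian ideal J(f) in C{s,t} is {s^2/5 + t^4 - 4*t^2/5, s^3 - 8*t^3, s*t - 2*t^2}; counting standard monomials gives mu = 6. Corank 2; j^3 = t*(s - 2*t)^2 has shape L^2 M (L != M), so D-series; mu = 6 gives D_6.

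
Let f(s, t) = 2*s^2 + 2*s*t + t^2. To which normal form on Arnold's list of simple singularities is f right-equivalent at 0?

The Hessian of f at 0 has rank 2. Corank 0: nondegenerate Morse point, so A_1.

A_1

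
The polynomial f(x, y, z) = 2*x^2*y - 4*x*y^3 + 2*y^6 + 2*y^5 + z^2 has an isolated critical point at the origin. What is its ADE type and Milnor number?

The Hessian of f at 0 has rank 1. Corank 2; j^3 = 2*x^2*y has shape L^2 M (L != M), so D-series; mu = 7 gives D_7.

Type D_{7}, Milnor number mu = 7.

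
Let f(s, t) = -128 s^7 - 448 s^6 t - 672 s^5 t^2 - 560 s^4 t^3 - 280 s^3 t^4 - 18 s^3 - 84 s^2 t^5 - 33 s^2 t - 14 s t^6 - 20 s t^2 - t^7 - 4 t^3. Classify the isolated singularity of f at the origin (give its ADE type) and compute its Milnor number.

Type D_8, Milnor number mu = 8.

The Hessian of f at 0 has rank 0. Corank 2; j^3 = -(2*s + t)*(3*s + 2*t)^2 has shape L^2 M (L != M), so D-series; mu = 8 gives D_8.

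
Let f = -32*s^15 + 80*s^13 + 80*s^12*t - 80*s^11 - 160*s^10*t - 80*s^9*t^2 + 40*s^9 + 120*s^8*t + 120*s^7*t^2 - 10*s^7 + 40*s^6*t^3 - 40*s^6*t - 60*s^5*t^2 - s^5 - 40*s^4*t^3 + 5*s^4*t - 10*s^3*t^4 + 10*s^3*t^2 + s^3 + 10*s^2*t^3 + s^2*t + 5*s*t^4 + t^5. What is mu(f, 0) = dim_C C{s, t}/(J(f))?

The Hessian of f at 0 has rank 0. Corank 2; j^3 = s^2*(s + t) has shape L^2 M (L != M), so D-series; mu = 6 gives D_6.

6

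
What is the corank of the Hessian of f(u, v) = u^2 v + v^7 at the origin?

Hessian at 0 has rank 0.

2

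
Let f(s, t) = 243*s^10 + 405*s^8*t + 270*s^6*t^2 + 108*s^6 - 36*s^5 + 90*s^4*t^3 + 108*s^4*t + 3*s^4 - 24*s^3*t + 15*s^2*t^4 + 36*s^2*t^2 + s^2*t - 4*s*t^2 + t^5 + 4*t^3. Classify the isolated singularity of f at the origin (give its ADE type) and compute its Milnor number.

The Hessian of f at 0 is [[0, 0], [0, 0]] with rank 0, so corank 2. A Groebner basis of the Jacobian ideal J(f) in C{s,t} is {s^3 - 96*s^2/571 + 581*s*t/1713 - 10*t^2/1713, s^2*t - s*t/6 + t^2/3, 24*s^2/571 + s*t^2 - 1723*s*t/6852 + 1147*t^2/3426, 24*s^2/571 - 2875*s*t/13704 + t^3 + 1723*t^2/6852}; counting standard monomials gives mu = 6. Corank 2; j^3 = t*(s - 2*t)^2 has shape L^2 M (L != M), so D-series; mu = 6 gives D_6.

Type D6, Milnor number mu = 6.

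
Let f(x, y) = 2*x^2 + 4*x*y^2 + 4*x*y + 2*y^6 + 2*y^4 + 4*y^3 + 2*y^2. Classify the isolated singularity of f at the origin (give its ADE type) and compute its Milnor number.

Type A5, Milnor number mu = 5.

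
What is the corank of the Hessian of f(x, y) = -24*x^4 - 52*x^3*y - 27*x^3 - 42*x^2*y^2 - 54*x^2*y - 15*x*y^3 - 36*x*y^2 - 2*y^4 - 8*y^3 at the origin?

2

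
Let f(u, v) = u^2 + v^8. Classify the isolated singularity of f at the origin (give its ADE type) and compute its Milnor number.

The Hessian of f at 0 is [[2, 0], [0, 0]] with rank 1, so corank 1. A Groebner basis of the Jacobian ideal J(f) in C{u,v} is {v^7, u}; counting standard monomials gives mu = 7. Corank 1: A-series; mu = 7 gives A_7.

Type A_{7}, Milnor number mu = 7.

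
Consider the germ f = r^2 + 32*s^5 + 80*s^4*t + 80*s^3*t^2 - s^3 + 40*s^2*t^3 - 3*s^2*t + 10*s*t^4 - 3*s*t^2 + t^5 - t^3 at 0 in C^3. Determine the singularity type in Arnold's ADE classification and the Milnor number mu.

Type E_8, Milnor number mu = 8.

The Hessian of f at 0 is [[0, 0, 0], [0, 0, 0], [0, 0, 2]] with rank 1, so corank 2. A Groebner basis of the Jacobian ideal J(f) in C{s,t,r} is {t^5, s*t^3 + 7*t^4/8, s^2 + 2*s*t + t^2, r}; counting standard monomials gives mu = 8. Corank 2; j^3 = -(s + t)^3 is a perfect cube, so E-series; the 5-jet and mu = 8 give E_8.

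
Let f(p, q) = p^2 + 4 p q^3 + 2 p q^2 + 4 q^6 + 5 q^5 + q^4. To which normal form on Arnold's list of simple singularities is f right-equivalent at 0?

A_4

The Hessian of f at 0 is [[2, 0], [0, 0]] with rank 1, so corank 1. A Groebner basis of the Jacobian ideal J(f) in C{p,q} is {p/2 + q^3 + q^2/2, p^2, p*q - p/2 - q^2/2}; counting standard monomials gives mu = 4. Corank 1: A-series; mu = 4 gives A_4.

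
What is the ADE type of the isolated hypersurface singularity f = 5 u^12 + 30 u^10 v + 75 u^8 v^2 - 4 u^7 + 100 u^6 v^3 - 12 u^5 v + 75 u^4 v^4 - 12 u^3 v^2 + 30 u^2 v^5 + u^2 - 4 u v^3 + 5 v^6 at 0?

A_5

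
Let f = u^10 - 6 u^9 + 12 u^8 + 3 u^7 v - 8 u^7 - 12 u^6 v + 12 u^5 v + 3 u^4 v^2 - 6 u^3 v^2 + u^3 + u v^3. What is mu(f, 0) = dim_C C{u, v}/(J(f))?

The Hessian of f at 0 has rank 0. Corank 2; j^3 = u^3 is a perfect cube, so E-series; the 4-jet and mu = 7 give E_7.

7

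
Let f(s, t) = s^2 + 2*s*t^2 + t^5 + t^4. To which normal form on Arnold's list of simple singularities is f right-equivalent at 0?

A_4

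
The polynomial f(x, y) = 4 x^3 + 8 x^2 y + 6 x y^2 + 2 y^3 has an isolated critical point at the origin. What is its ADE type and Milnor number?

Type D_{4}, Milnor number mu = 4.

The Hessian of f at 0 has rank 0. Corank 2; j^3 = 2*(x + y)*(2*x^2 + 2*x*y + y^2) splits into three distinct lines over C (the quadratic factor has nonzero discriminant), so D_4.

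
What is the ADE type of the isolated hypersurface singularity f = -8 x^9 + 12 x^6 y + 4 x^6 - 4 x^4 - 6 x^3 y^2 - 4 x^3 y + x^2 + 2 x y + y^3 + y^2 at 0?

A2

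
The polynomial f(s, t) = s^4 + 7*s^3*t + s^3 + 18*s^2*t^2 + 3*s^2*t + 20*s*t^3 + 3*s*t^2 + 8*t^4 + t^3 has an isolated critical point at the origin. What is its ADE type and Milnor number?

The Hessian of f at 0 has rank 0. Corank 2; j^3 = (s + t)^3 is a perfect cube, so E-series; the 4-jet and mu = 7 give E_7.

Type E_{7}, Milnor number mu = 7.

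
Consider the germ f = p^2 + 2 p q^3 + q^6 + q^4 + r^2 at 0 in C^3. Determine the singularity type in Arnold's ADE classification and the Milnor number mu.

Type A_{3}, Milnor number mu = 3.

The Hessian of f at 0 has rank 2. Corank 1: A-series; mu = 3 gives A_3.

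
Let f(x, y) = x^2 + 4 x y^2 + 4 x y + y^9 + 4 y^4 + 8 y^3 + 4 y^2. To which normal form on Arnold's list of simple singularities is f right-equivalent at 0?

A8

The Hessian of f at 0 has rank 1. Corank 1: A-series; mu = 8 gives A_8.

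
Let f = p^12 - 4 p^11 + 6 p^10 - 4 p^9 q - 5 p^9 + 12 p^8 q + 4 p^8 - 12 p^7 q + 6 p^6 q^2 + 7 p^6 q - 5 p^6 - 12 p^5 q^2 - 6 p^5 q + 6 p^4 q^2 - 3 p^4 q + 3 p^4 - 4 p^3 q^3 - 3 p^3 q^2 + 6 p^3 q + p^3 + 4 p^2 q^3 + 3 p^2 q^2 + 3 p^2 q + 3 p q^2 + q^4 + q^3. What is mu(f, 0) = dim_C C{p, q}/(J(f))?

6

The Hessian of f at 0 has rank 0. Corank 2; j^3 = (p + q)^3 is a perfect cube, so E-series; the 4-jet and mu = 6 give E_6.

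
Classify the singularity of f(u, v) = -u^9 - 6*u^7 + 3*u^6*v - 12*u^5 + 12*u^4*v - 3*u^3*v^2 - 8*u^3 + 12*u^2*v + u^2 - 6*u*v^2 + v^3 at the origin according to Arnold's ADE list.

A2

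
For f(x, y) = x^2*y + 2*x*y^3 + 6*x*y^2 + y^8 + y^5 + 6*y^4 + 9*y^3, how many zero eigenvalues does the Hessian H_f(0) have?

2

Hessian at 0 has rank 0.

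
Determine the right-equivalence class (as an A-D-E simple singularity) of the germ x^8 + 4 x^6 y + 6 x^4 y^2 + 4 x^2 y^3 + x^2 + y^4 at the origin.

The Hessian of f at 0 has rank 1. Corank 1: A-series; mu = 3 gives A_3.

A_{3}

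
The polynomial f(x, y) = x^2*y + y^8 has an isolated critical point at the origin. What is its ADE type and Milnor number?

Type D9, Milnor number mu = 9.

The Hessian of f at 0 is [[0, 0], [0, 0]] with rank 0, so corank 2. A Groebner basis of the Jacobian ideal J(f) in C{x,y} is {x^2/8 + y^7, x^3, x*y}; counting standard monomials gives mu = 9. Corank 2; j^3 = x^2*y has shape L^2 M (L != M), so D-series; mu = 9 gives D_9.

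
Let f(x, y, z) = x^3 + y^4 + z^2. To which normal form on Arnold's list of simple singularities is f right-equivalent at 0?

E_6

The Hessian of f at 0 has rank 1. Corank 2; j^3 = x^3 is a perfect cube, so E-series; the 4-jet and mu = 6 give E_6.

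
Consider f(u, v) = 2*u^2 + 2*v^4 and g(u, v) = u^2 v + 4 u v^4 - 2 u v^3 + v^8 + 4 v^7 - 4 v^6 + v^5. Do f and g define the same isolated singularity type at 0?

The Hessian of f at 0 has rank 1. Corank 1: A-series; mu = 3 gives A_3. The Hessian of g at 0 has rank 0. Corank 2; j^3 = u^2*v has shape L^2 M (L != M), so D-series; mu = 9 gives D_9. f is A_3 but g is D_9, hence not right-equivalent.

No.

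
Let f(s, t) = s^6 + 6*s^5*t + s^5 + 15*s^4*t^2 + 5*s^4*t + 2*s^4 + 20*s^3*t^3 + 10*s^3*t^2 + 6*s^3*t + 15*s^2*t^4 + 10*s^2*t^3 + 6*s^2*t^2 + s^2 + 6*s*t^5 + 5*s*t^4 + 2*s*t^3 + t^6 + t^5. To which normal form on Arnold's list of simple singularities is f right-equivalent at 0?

The Hessian of f at 0 has rank 1. Corank 1: A-series; mu = 4 gives A_4.

A4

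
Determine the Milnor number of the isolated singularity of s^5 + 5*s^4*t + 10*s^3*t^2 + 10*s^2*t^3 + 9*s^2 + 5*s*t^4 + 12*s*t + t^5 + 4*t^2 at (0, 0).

The Hessian of f at 0 is [[18, 12], [12, 8]] with rank 1, so corank 1. A Groebner basis of the Jacobian ideal J(f) in C{s,t} is {t^4, s + 2*t/3}; counting standard monomials gives mu = 4. Corank 1: A-series; mu = 4 gives A_4.

4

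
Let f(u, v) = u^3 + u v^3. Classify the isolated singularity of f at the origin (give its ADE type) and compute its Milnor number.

The Hessian of f at 0 is [[0, 0], [0, 0]] with rank 0, so corank 2. A Groebner basis of the Jacobian ideal J(f) in C{u,v} is {u^3, u*v^2, 3*u^2 + v^3}; counting standard monomials gives mu = 7. Corank 2; j^3 = u^3 is a perfect cube, so E-series; the 4-jet and mu = 7 give E_7.

Type E7, Milnor number mu = 7.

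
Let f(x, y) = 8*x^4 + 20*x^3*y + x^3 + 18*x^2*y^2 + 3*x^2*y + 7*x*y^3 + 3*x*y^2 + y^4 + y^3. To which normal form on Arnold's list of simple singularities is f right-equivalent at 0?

E7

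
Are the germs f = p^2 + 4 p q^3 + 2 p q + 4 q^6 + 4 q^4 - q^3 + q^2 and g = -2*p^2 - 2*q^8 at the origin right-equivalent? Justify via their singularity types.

The Hessian of f at 0 has rank 1. Corank 1: A-series; mu = 2 gives A_2. The Hessian of g at 0 has rank 1. Corank 1: A-series; mu = 7 gives A_7. f is A_2 but g is A_7, hence not right-equivalent.

No.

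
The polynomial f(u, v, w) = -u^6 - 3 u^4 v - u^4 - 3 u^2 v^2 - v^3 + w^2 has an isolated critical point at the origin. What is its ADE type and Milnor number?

The Hessian of f at 0 is [[0, 0, 0], [0, 0, 0], [0, 0, 2]] with rank 1, so corank 2. A Groebner basis of the Jacobian ideal J(f) in C{u,v,w} is {u^3, u^2*v + v^2/2, u*v^2, v^3, w}; counting standard monomials gives mu = 6. Corank 2; j^3 = -v^3 is a perfect cube, so E-series; the 4-jet and mu = 6 give E_6.

Type E_{6}, Milnor number mu = 6.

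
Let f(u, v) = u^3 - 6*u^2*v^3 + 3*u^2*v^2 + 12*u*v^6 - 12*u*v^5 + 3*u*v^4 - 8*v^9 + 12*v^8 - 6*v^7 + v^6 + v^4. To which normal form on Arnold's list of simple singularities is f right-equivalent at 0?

E_{6}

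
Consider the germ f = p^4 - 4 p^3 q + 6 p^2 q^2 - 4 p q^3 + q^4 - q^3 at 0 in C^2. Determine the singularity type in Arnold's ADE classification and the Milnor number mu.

Type E_{6}, Milnor number mu = 6.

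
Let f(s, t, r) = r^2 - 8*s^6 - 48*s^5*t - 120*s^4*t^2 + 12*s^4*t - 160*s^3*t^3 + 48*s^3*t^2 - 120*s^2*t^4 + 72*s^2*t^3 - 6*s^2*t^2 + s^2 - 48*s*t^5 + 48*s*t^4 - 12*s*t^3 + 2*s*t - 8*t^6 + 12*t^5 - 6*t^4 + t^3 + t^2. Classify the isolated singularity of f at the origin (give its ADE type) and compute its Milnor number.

The Hessian of f at 0 has rank 2. Corank 1: A-series; mu = 2 gives A_2.

Type A_{2}, Milnor number mu = 2.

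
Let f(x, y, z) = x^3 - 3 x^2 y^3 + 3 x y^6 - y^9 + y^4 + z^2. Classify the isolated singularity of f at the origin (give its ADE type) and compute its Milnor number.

The Hessian of f at 0 has rank 1. Corank 2; j^3 = x^3 is a perfect cube, so E-series; the 4-jet and mu = 6 give E_6.

Type E_{6}, Milnor number mu = 6.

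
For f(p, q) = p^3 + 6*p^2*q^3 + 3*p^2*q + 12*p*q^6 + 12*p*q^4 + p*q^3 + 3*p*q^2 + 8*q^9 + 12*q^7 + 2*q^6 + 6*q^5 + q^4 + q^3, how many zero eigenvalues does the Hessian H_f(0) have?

2

Hessian at 0 has rank 0.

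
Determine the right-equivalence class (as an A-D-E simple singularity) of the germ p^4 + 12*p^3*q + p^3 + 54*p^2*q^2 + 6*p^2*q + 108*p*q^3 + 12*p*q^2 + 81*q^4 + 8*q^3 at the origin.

The Hessian of f at 0 is [[0, 0], [0, 0]] with rank 0, so corank 2. A Groebner basis of the Jacobian ideal J(f) in C{p,q} is {q^4, p*q^2 + 7*q^3/3, p^2 + 4*p*q + 4*q^2}; counting standard monomials gives mu = 6. Corank 2; j^3 = (p + 2*q)^3 is a perfect cube, so E-series; the 4-jet and mu = 6 give E_6.

E_{6}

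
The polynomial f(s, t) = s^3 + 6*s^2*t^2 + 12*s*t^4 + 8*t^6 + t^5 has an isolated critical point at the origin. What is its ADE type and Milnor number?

Type E8, Milnor number mu = 8.

The Hessian of f at 0 has rank 0. Corank 2; j^3 = s^3 is a perfect cube, so E-series; the 5-jet and mu = 8 give E_8.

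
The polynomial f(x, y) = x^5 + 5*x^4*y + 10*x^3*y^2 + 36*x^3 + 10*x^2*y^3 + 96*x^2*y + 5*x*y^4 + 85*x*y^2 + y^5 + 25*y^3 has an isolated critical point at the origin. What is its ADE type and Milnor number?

Type D_{6}, Milnor number mu = 6.

The Hessian of f at 0 is [[0, 0], [0, 0]] with rank 0, so corank 2. A Groebner basis of the Jacobian ideal J(f) in C{x,y} is {-7776*x*y/5 + y^4 - 1296*y^2, x*y^2 + 5*y^3/6, x^2 + 11*x*y/6 + 5*y^2/6}; counting standard monomials gives mu = 6. Corank 2; j^3 = (x + y)*(6*x + 5*y)^2 has shape L^2 M (L != M), so D-series; mu = 6 gives D_6.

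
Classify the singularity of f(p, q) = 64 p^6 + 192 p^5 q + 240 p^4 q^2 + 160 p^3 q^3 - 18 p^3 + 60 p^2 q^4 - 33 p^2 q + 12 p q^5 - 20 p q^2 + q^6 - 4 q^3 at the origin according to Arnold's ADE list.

D7

The Hessian of f at 0 has rank 0. Corank 2; j^3 = -(2*p + q)*(3*p + 2*q)^2 has shape L^2 M (L != M), so D-series; mu = 7 gives D_7.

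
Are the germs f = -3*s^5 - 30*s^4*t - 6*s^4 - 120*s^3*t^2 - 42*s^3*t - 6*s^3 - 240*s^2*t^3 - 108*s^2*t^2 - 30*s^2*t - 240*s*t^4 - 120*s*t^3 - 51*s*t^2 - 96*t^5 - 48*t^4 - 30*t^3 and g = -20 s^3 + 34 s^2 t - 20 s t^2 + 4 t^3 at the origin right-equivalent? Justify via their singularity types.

Yes.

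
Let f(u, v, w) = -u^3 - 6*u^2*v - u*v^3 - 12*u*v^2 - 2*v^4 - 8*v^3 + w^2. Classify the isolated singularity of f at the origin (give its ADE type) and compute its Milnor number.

Type E_7, Milnor number mu = 7.

The Hessian of f at 0 has rank 1. Corank 2; j^3 = -(u + 2*v)^3 is a perfect cube, so E-series; the 4-jet and mu = 7 give E_7.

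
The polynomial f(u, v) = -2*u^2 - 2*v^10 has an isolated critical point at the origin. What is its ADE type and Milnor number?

Type A_{9}, Milnor number mu = 9.

The Hessian of f at 0 has rank 1. Corank 1: A-series; mu = 9 gives A_9.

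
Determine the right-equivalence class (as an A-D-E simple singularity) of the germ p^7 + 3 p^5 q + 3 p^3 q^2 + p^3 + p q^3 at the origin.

E_7

The Hessian of f at 0 has rank 0. Corank 2; j^3 = p^3 is a perfect cube, so E-series; the 4-jet and mu = 7 give E_7.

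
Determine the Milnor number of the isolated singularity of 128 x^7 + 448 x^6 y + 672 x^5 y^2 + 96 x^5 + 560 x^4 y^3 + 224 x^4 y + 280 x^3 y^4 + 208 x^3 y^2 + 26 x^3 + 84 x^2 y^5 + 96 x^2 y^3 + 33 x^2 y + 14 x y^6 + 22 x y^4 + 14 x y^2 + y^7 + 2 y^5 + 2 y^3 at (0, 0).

4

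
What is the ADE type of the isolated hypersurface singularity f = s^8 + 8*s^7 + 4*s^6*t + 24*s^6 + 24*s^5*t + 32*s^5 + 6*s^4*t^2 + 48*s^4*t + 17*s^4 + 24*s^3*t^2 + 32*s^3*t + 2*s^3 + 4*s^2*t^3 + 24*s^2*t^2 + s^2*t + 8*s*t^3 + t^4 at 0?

The Hessian of f at 0 has rank 0. Corank 2; j^3 = s^2*(2*s + t) has shape L^2 M (L != M), so D-series; mu = 5 gives D_5.

D_5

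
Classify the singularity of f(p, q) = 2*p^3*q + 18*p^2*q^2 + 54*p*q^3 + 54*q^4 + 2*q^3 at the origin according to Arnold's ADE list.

E_{7}

The Hessian of f at 0 is [[0, 0], [0, 0]] with rank 0, so corank 2. A Groebner basis of the Jacobian ideal J(f) in C{p,q} is {p^3 - 27*p*q^2 + 3*q^2, p^2*q + 6*p*q^2, q^3}; counting standard monomials gives mu = 7. Corank 2; j^3 = 2*q^3 is a perfect cube, so E-series; the 4-jet and mu = 7 give E_7.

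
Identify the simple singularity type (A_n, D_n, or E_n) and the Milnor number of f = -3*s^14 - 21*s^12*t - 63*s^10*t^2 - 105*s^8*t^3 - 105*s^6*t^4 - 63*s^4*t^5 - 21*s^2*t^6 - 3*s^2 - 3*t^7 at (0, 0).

Type A6, Milnor number mu = 6.

The Hessian of f at 0 is [[-6, 0], [0, 0]] with rank 1, so corank 1. A Groebner basis of the Jacobian ideal J(f) in C{s,t} is {t^6, s}; counting standard monomials gives mu = 6. Corank 1: A-series; mu = 6 gives A_6.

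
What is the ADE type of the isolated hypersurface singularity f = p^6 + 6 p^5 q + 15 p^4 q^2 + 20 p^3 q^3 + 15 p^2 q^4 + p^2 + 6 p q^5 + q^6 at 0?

The Hessian of f at 0 has rank 1. Corank 1: A-series; mu = 5 gives A_5.

A5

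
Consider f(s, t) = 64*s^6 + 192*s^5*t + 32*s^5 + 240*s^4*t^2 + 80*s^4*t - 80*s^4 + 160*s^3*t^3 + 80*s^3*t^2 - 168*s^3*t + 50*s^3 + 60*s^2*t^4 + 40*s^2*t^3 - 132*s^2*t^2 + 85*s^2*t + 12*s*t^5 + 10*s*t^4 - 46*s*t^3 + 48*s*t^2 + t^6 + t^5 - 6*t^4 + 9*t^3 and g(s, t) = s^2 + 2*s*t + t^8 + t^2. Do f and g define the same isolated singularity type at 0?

No.

The Hessian of f at 0 is [[0, 0], [0, 0]] with rank 0, so corank 2. A Groebner basis of the Jacobian ideal J(f) in C{s,t} is {-156250*s^2/21 - 715625*s*t/84 + t^4 - 275*t^3/84 - 68125*t^2/28, s^3 - 705*s^2/14 - 3147*s*t/56 + 51*t^3/280 - 873*t^2/56, s^2*t + 2375*s^2/42 + 10615*s*t/168 - 271*t^3/840 + 983*t^2/56, -1000*s^2/21 + s*t^2 - 4475*s*t/84 + 239*t^3/420 - 415*t^2/28}; counting standard monomials gives mu = 7. Corank 2; j^3 = (2*s + t)*(5*s + 3*t)^2 has shape L^2 M (L != M), so D-series; mu = 7 gives D_7. The Hessian of g at 0 is [[2, 2], [2, 2]] with rank 1, so corank 1. A Groebner basis of the Jacobian ideal J(g) in C{s,t} is {t^7, s + t}; counting standard monomials gives mu = 7. Corank 1: A-series; mu = 7 gives A_7. f is D_7 but g is A_7, hence not right-equivalent.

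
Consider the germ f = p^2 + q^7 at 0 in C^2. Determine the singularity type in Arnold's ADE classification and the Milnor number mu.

The Hessian of f at 0 has rank 1. Corank 1: A-series; mu = 6 gives A_6.

Type A_6, Milnor number mu = 6.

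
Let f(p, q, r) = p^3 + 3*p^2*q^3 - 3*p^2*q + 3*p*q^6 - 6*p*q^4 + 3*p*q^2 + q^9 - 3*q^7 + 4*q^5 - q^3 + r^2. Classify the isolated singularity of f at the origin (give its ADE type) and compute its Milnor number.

Type E_8, Milnor number mu = 8.

The Hessian of f at 0 is [[0, 0, 0], [0, 0, 0], [0, 0, 2]] with rank 1, so corank 2. A Groebner basis of the Jacobian ideal J(f) in C{p,q,r} is {p^2/2 + p*q^3 - p*q + q^2/2, q^4, p^3 - 3*p*q^2 + 2*q^3, p^2*q - 2*p*q^2 + q^3, r}; counting standard monomials gives mu = 8. Corank 2; j^3 = (p - q)^3 is a perfect cube, so E-series; the 5-jet and mu = 8 give E_8.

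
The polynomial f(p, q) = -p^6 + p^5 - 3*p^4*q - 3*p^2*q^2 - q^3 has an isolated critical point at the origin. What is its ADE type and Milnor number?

The Hessian of f at 0 has rank 0. Corank 2; j^3 = -q^3 is a perfect cube, so E-series; the 5-jet and mu = 8 give E_8.

Type E_8, Milnor number mu = 8.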